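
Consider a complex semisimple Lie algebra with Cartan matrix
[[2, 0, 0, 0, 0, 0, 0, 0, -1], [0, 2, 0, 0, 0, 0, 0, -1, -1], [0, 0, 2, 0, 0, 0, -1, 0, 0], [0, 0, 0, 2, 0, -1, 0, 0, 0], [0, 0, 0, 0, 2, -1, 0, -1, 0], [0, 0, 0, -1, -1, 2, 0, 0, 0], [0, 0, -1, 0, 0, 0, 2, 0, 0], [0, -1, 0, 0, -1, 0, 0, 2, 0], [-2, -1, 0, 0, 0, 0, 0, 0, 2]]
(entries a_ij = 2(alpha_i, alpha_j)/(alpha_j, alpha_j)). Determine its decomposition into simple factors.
A2 + B7

The diagram associated to this matrix has two connected components: the simple roots {alpha_3, alpha_7} form a chain of 2 nodes with single edges (A_2), and {alpha_1, alpha_2, alpha_4, alpha_5, alpha_6, alpha_8, alpha_9} form a chain of 7 nodes with a double edge at one end; the terminal node there is the unique short simple root (B_7). A semisimple Lie algebra decomposes uniquely as the direct sum of simple ideals, one per connected component of its Dynkin diagram, so g ≅ A_2 ⊕ B_7 (dimension 8 + 105 = 113).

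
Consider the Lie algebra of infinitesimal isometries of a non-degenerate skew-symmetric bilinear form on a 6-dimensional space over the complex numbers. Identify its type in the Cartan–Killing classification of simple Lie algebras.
This is sp(6), which has dimension 6(6+1)/2 = 21 and rank 6/2 = 3. In the classification of classical Lie algebras, the symplectic algebra sp(2n) has type C_n; here n = 3, so the Dynkin diagram is a chain of 3 nodes with a double edge at one end; the terminal node there is the unique long simple root (C_3). Hence the type is C_3.

C_3 (sp(6))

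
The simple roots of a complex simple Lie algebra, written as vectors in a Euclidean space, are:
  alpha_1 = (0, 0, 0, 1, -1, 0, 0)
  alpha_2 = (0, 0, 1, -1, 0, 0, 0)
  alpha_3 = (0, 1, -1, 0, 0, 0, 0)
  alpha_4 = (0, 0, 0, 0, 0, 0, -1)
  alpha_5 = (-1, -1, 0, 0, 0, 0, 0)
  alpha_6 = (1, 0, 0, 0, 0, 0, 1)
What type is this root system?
Compute the Cartan integers a_ij = 2(alpha_i, alpha_j)/(alpha_j, alpha_j); the resulting 6x6 Cartan matrix is
[[2, -1, 0, 0, 0, 0], [-1, 2, -1, 0, 0, 0], [0, -1, 2, 0, -1, 0], [0, 0, 0, 2, 0, -1], [0, 0, -1, 0, 2, -1], [0, 0, 0, -2, -1, 2]].
The roots have two lengths (squared-length ratio 2:1); the short ones are alpha_{4}. The associated Dynkin diagram is a chain of 6 nodes with a double edge at one end; the terminal node there is the unique short simple root (B_6), so the type is B_6 (the algebra so(13)).

B_6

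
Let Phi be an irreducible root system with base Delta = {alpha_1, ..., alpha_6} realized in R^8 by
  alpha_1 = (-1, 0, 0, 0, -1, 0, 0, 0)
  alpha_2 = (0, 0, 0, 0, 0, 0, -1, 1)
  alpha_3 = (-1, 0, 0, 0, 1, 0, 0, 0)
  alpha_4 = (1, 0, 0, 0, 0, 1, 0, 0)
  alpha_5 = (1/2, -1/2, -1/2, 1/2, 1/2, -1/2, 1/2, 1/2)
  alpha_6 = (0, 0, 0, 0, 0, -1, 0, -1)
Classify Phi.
Compute the Cartan integers a_ij = 2(alpha_i, alpha_j)/(alpha_j, alpha_j); the resulting 6x6 Cartan matrix is
[[2, 0, 0, -1, -1, 0], [0, 2, 0, 0, 0, -1], [0, 0, 2, -1, 0, 0], [-1, 0, -1, 2, 0, -1], [-1, 0, 0, 0, 2, 0], [0, -1, 0, -1, 0, 2]].
All simple roots have the same length, so the diagram is simply laced. The associated Dynkin diagram is a chain of 5 nodes with one extra node attached to the third node from one end (E_6), so the type is E_6.

E_6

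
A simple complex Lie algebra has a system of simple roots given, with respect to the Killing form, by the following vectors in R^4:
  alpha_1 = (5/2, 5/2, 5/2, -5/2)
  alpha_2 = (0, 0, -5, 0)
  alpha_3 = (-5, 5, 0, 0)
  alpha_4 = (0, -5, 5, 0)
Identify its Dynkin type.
F4

Compute the Cartan integers a_ij = 2(alpha_i, alpha_j)/(alpha_j, alpha_j); the resulting 4x4 Cartan matrix is
[[2, -1, 0, 0], [-1, 2, 0, -1], [0, 0, 2, -1], [0, -2, -1, 2]].
The roots have two lengths (squared-length ratio 2:1); the short ones are alpha_{1,2}. The associated Dynkin diagram is a chain of 4 nodes with a double edge between the middle two (F_4), so the type is F_4.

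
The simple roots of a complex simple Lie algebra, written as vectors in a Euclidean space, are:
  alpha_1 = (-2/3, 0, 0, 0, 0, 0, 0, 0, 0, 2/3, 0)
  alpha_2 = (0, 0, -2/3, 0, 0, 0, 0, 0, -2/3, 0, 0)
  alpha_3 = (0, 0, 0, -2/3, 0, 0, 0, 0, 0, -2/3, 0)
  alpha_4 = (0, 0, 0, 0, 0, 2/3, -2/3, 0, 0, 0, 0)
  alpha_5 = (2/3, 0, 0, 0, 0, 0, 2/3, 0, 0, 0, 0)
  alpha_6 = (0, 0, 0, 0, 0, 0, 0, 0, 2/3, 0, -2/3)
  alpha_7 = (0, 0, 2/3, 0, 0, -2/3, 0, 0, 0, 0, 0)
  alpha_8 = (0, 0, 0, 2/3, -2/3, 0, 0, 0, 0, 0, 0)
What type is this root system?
A8

Compute the Cartan integers a_ij = 2(alpha_i, alpha_j)/(alpha_j, alpha_j); the resulting 8x8 Cartan matrix is
[[2, 0, -1, 0, -1, 0, 0, 0], [0, 2, 0, 0, 0, -1, -1, 0], [-1, 0, 2, 0, 0, 0, 0, -1], [0, 0, 0, 2, -1, 0, -1, 0], [-1, 0, 0, -1, 2, 0, 0, 0], [0, -1, 0, 0, 0, 2, 0, 0], [0, -1, 0, -1, 0, 0, 2, 0], [0, 0, -1, 0, 0, 0, 0, 2]].
All simple roots have the same length, so the diagram is simply laced. The associated Dynkin diagram is a chain of 8 nodes with single edges (A_8), so the type is A_8 (the algebra sl(9)).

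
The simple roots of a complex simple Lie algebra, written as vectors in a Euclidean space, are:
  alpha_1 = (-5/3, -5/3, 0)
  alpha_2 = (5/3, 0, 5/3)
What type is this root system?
Compute the Cartan integers a_ij = 2(alpha_i, alpha_j)/(alpha_j, alpha_j); the resulting 2x2 Cartan matrix is
[[2, -1], [-1, 2]].
All simple roots have the same length, so the diagram is simply laced. The associated Dynkin diagram is a chain of 2 nodes with single edges (A_2), so the type is A_2 (the algebra sl(3)).

A_2 (sl(3))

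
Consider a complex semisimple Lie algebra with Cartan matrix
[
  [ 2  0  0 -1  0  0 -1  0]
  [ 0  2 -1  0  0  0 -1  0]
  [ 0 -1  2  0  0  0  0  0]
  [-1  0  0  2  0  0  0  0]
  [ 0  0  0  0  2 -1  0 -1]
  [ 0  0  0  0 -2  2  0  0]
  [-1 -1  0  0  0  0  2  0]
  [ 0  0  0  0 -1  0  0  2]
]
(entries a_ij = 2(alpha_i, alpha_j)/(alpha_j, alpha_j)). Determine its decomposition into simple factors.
The diagram associated to this matrix has two connected components: the simple roots {alpha_1, alpha_2, alpha_3, alpha_4, alpha_7} form a chain of 5 nodes with single edges (A_5), and {alpha_5, alpha_6, alpha_8} form a chain of 3 nodes with a double edge at one end; the terminal node there is the unique long simple root (C_3). A semisimple Lie algebra decomposes uniquely as the direct sum of simple ideals, one per connected component of its Dynkin diagram, so g ≅ A_5 ⊕ C_3 (dimension 35 + 21 = 56).

A5 + C3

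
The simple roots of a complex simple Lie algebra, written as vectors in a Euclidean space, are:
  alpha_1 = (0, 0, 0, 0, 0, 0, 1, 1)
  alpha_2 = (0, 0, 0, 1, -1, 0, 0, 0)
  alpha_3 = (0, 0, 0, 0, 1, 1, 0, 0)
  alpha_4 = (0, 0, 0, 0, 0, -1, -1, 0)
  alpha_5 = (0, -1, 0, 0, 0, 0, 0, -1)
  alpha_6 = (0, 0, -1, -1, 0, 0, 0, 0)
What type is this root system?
Compute the Cartan integers a_ij = 2(alpha_i, alpha_j)/(alpha_j, alpha_j); the resulting 6x6 Cartan matrix is
[[2, 0, 0, -1, -1, 0], [0, 2, -1, 0, 0, -1], [0, -1, 2, -1, 0, 0], [-1, 0, -1, 2, 0, 0], [-1, 0, 0, 0, 2, 0], [0, -1, 0, 0, 0, 2]].
All simple roots have the same length, so the diagram is simply laced. The associated Dynkin diagram is a chain of 6 nodes with single edges (A_6), so the type is A_6 (the algebra sl(7)).

A_6 (sl(7))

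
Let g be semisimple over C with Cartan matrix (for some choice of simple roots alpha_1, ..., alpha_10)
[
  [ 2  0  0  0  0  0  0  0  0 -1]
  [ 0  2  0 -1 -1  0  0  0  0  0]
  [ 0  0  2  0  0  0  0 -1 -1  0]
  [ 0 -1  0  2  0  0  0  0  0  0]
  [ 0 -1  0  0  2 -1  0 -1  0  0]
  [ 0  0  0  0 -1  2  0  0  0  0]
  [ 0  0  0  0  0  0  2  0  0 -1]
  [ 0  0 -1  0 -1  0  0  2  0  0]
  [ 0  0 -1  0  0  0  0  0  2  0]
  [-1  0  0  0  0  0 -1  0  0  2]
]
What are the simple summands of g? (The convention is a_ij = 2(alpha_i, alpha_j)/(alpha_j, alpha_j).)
type A_3 ⊕ type E_7

The diagram associated to this matrix has two connected components: the simple roots {alpha_1, alpha_7, alpha_10} form a chain of 3 nodes with single edges (A_3), and {alpha_2, alpha_3, alpha_4, alpha_5, alpha_6, alpha_8, alpha_9} form a chain of 6 nodes with one extra node attached to the third node from one end (E_7). A semisimple Lie algebra decomposes uniquely as the direct sum of simple ideals, one per connected component of its Dynkin diagram, so g ≅ A_3 ⊕ E_7 (dimension 15 + 133 = 148).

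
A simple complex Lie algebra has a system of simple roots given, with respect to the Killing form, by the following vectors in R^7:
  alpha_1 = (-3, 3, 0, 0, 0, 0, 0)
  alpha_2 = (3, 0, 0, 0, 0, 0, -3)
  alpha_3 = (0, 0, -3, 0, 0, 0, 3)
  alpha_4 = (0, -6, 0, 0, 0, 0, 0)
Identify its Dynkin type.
Compute the Cartan integers a_ij = 2(alpha_i, alpha_j)/(alpha_j, alpha_j); the resulting 4x4 Cartan matrix is
[[2, -1, 0, -1], [-1, 2, -1, 0], [0, -1, 2, 0], [-2, 0, 0, 2]].
The roots have two lengths (squared-length ratio 2:1); the short ones are alpha_{1,2,3}. The associated Dynkin diagram is a chain of 4 nodes with a double edge at one end; the terminal node there is the unique long simple root (C_4), so the type is C_4 (the algebra sp(8)).

C4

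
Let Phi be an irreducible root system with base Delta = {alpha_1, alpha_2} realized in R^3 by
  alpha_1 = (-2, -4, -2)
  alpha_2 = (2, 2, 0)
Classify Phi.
type G_2

Compute the Cartan integers a_ij = 2(alpha_i, alpha_j)/(alpha_j, alpha_j); the resulting 2x2 Cartan matrix is
[[2, -3], [-1, 2]].
The roots have two lengths (squared-length ratio 3:1); the short ones are alpha_{2}. The associated Dynkin diagram is two nodes joined by a triple edge (G_2), so the type is G_2.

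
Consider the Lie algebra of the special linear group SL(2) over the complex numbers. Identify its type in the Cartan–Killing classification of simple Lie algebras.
A_1 (sl(2))

This is sl(2), which has dimension 2^2 - 1 = 3 and rank 2 - 1 = 1 (a Cartan subalgebra is the diagonal traceless matrices). In the classification of classical Lie algebras, the special linear algebra sl(n+1) has type A_n; here n = 1, so the Dynkin diagram is a chain of 1 nodes with single edges (A_1). Hence the type is A_1.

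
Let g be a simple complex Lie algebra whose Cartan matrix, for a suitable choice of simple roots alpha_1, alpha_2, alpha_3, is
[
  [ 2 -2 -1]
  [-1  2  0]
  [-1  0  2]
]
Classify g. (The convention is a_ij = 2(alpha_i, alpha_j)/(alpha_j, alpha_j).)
The matrix has rank 3 with 2's on the diagonal. Reading the off-diagonal entries as Dynkin edges (a single edge where a_ij = a_ji = -1; a double or triple edge where a_ij * a_ji = 2 or 3), the diagram is a chain of 3 nodes with a double edge at one end; the terminal node there is the unique short simple root (B_3). One simple-root ordering that puts it in standard form is (alpha_3, alpha_1, alpha_2). So the algebra is type B_3, i.e. so(7).

type B_3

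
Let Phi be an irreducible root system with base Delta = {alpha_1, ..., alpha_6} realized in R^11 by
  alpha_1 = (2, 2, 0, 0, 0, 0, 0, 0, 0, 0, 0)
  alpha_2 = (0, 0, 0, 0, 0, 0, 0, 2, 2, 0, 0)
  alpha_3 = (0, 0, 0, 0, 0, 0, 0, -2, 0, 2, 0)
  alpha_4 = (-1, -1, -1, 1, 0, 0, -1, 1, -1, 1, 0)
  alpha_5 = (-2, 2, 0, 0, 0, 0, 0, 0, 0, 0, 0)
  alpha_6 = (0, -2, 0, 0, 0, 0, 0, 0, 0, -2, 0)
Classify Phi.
E6

Compute the Cartan integers a_ij = 2(alpha_i, alpha_j)/(alpha_j, alpha_j); the resulting 6x6 Cartan matrix is
[[2, 0, 0, -1, 0, -1], [0, 2, -1, 0, 0, 0], [0, -1, 2, 0, 0, -1], [-1, 0, 0, 2, 0, 0], [0, 0, 0, 0, 2, -1], [-1, 0, -1, 0, -1, 2]].
All simple roots have the same length, so the diagram is simply laced. The associated Dynkin diagram is a chain of 5 nodes with one extra node attached to the third node from one end (E_6), so the type is E_6.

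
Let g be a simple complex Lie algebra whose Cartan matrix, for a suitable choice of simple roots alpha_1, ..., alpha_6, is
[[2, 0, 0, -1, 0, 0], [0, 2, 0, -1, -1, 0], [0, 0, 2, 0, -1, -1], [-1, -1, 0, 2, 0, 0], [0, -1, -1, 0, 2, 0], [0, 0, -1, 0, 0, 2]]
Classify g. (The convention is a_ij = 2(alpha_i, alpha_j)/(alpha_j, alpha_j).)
type A_6

The matrix has rank 6 with 2's on the diagonal. Reading the off-diagonal entries as Dynkin edges (a single edge where a_ij = a_ji = -1; a double or triple edge where a_ij * a_ji = 2 or 3), the diagram is a chain of 6 nodes with single edges (A_6). One simple-root ordering that puts it in standard form is (alpha_6, alpha_3, alpha_5, alpha_2, alpha_4, alpha_1). So the algebra is type A_6, i.e. sl(7).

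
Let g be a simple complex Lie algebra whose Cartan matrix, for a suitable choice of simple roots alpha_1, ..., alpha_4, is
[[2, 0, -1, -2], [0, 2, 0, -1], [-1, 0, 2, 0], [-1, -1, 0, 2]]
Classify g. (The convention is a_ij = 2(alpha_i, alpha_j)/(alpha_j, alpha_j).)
The matrix has rank 4 with 2's on the diagonal. Reading the off-diagonal entries as Dynkin edges (a single edge where a_ij = a_ji = -1; a double or triple edge where a_ij * a_ji = 2 or 3), the diagram is a chain of 4 nodes with a double edge between the middle two (F_4). One simple-root ordering that puts it in standard form is (alpha_3, alpha_1, alpha_4, alpha_2). So the algebra is type F_4.

type F_4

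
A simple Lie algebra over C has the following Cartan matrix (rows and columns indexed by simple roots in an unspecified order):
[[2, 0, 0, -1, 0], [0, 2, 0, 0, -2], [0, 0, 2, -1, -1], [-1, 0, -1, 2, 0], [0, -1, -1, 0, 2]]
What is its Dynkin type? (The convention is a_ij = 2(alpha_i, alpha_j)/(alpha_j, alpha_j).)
The matrix has rank 5 with 2's on the diagonal. Reading the off-diagonal entries as Dynkin edges (a single edge where a_ij = a_ji = -1; a double or triple edge where a_ij * a_ji = 2 or 3), the diagram is a chain of 5 nodes with a double edge at one end; the terminal node there is the unique long simple root (C_5). One simple-root ordering that puts it in standard form is (alpha_1, alpha_4, alpha_3, alpha_5, alpha_2). So the algebra is type C_5, i.e. sp(10).

C_5 (sp(10))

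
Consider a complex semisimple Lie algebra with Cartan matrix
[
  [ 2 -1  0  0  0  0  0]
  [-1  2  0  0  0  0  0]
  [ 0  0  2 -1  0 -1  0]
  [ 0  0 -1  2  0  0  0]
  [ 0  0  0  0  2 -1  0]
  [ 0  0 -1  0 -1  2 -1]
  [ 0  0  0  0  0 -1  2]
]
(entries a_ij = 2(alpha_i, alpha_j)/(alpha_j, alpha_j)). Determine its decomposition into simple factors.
type A_2 + type D_5

The diagram associated to this matrix has two connected components: the simple roots {alpha_1, alpha_2} form a chain of 2 nodes with single edges (A_2), and {alpha_3, alpha_4, alpha_5, alpha_6, alpha_7} form a chain of 3 nodes with a fork of two nodes at one end (D_5). A semisimple Lie algebra decomposes uniquely as the direct sum of simple ideals, one per connected component of its Dynkin diagram, so g ≅ A_2 ⊕ D_5 (dimension 8 + 45 = 53).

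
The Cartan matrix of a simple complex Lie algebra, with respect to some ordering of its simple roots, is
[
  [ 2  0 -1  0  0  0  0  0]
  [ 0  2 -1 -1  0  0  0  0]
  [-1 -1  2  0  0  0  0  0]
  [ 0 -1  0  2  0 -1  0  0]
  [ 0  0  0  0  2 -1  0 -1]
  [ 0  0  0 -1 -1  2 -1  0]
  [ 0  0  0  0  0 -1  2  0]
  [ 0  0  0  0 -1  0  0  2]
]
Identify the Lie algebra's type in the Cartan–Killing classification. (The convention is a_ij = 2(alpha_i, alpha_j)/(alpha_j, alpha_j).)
The matrix has rank 8 with 2's on the diagonal. Reading the off-diagonal entries as Dynkin edges (a single edge where a_ij = a_ji = -1; a double or triple edge where a_ij * a_ji = 2 or 3), the diagram is a chain of 7 nodes with one extra node attached to the third node from one end (E_8). One simple-root ordering that puts it in standard form is (alpha_8, alpha_7, alpha_5, alpha_6, alpha_4, alpha_2, alpha_3, alpha_1). So the algebra is type E_8.

type E_8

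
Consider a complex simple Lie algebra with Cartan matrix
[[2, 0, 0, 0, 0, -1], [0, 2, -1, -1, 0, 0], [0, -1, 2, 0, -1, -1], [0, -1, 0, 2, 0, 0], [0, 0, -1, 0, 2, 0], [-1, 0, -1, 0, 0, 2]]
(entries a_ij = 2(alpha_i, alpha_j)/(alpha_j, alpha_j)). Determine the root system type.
The matrix has rank 6 with 2's on the diagonal. Reading the off-diagonal entries as Dynkin edges (a single edge where a_ij = a_ji = -1; a double or triple edge where a_ij * a_ji = 2 or 3), the diagram is a chain of 5 nodes with one extra node attached to the third node from one end (E_6). One simple-root ordering that puts it in standard form is (alpha_4, alpha_5, alpha_2, alpha_3, alpha_6, alpha_1). So the algebra is type E_6.

E6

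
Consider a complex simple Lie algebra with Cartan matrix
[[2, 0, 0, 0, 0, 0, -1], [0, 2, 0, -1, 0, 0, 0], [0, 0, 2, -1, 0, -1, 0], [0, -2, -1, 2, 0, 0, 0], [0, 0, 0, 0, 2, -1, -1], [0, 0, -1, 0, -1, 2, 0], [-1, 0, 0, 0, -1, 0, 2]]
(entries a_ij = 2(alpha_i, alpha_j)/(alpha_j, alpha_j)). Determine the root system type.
The matrix has rank 7 with 2's on the diagonal. Reading the off-diagonal entries as Dynkin edges (a single edge where a_ij = a_ji = -1; a double or triple edge where a_ij * a_ji = 2 or 3), the diagram is a chain of 7 nodes with a double edge at one end; the terminal node there is the unique short simple root (B_7). One simple-root ordering that puts it in standard form is (alpha_1, alpha_7, alpha_5, alpha_6, alpha_3, alpha_4, alpha_2). So the algebra is type B_7, i.e. so(15).

B7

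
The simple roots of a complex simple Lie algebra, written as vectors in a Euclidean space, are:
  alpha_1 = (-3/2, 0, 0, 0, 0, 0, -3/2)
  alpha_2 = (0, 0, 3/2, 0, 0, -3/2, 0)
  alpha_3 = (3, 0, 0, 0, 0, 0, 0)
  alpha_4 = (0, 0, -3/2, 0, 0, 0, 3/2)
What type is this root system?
Compute the Cartan integers a_ij = 2(alpha_i, alpha_j)/(alpha_j, alpha_j); the resulting 4x4 Cartan matrix is
[[2, 0, -1, -1], [0, 2, 0, -1], [-2, 0, 2, 0], [-1, -1, 0, 2]].
The roots have two lengths (squared-length ratio 2:1); the short ones are alpha_{1,2,4}. The associated Dynkin diagram is a chain of 4 nodes with a double edge at one end; the terminal node there is the unique long simple root (C_4), so the type is C_4 (the algebra sp(8)).

C_4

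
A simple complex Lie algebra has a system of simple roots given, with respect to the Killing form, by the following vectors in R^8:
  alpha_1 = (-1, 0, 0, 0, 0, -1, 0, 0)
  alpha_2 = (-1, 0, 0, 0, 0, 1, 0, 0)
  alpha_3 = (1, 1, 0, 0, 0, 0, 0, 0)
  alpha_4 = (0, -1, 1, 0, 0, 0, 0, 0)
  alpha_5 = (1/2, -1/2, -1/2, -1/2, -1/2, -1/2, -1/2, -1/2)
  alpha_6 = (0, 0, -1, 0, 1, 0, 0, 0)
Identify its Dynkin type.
E_6

Compute the Cartan integers a_ij = 2(alpha_i, alpha_j)/(alpha_j, alpha_j); the resulting 6x6 Cartan matrix is
[[2, 0, -1, 0, 0, 0], [0, 2, -1, 0, -1, 0], [-1, -1, 2, -1, 0, 0], [0, 0, -1, 2, 0, -1], [0, -1, 0, 0, 2, 0], [0, 0, 0, -1, 0, 2]].
All simple roots have the same length, so the diagram is simply laced. The associated Dynkin diagram is a chain of 5 nodes with one extra node attached to the third node from one end (E_6), so the type is E_6.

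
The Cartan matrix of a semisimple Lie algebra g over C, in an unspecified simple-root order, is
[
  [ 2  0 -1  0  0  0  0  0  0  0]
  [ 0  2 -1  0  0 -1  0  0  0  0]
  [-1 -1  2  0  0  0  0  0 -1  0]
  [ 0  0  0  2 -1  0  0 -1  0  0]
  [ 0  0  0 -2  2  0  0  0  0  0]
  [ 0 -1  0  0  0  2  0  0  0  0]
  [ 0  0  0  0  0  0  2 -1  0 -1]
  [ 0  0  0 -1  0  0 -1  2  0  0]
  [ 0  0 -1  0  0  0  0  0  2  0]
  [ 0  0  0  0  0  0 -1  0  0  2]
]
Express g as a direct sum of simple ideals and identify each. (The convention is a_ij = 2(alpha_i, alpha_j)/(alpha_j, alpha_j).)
The diagram associated to this matrix has two connected components: the simple roots {alpha_4, alpha_5, alpha_7, alpha_8, alpha_10} form a chain of 5 nodes with a double edge at one end; the terminal node there is the unique long simple root (C_5), and {alpha_1, alpha_2, alpha_3, alpha_6, alpha_9} form a chain of 3 nodes with a fork of two nodes at one end (D_5). A semisimple Lie algebra decomposes uniquely as the direct sum of simple ideals, one per connected component of its Dynkin diagram, so g ≅ C_5 ⊕ D_5 (dimension 55 + 45 = 100).

C_5 (sp(10)) ⊕ D_5 (so(10))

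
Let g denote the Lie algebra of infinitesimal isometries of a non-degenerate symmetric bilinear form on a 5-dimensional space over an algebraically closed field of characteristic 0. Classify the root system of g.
B2

This is so(5) with 5 odd, which has dimension 5(5-1)/2 = 10 and rank (5-1)/2 = 2. In the classification of classical Lie algebras, the orthogonal algebra so(2n+1) in an odd number of variables has type B_n; here n = 2, so the Dynkin diagram is a chain of 2 nodes with a double edge at one end; the terminal node there is the unique short simple root (B_2). Hence the type is B_2.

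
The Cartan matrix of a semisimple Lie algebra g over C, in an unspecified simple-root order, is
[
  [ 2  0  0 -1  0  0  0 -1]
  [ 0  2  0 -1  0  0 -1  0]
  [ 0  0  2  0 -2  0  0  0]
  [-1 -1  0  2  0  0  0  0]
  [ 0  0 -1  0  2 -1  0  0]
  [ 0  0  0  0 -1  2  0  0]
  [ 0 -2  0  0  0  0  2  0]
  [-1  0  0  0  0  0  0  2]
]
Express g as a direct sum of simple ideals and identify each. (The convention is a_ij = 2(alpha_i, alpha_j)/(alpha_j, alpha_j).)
type C_3 + type C_5

The diagram associated to this matrix has two connected components: the simple roots {alpha_3, alpha_5, alpha_6} form a chain of 3 nodes with a double edge at one end; the terminal node there is the unique long simple root (C_3), and {alpha_1, alpha_2, alpha_4, alpha_7, alpha_8} form a chain of 5 nodes with a double edge at one end; the terminal node there is the unique long simple root (C_5). A semisimple Lie algebra decomposes uniquely as the direct sum of simple ideals, one per connected component of its Dynkin diagram, so g ≅ C_3 ⊕ C_5 (dimension 21 + 55 = 76).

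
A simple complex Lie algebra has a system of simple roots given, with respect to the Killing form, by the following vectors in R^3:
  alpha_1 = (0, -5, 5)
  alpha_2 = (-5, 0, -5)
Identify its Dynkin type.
A_2 (sl(3))

Compute the Cartan integers a_ij = 2(alpha_i, alpha_j)/(alpha_j, alpha_j); the resulting 2x2 Cartan matrix is
[[2, -1], [-1, 2]].
All simple roots have the same length, so the diagram is simply laced. The associated Dynkin diagram is a chain of 2 nodes with single edges (A_2), so the type is A_2 (the algebra sl(3)).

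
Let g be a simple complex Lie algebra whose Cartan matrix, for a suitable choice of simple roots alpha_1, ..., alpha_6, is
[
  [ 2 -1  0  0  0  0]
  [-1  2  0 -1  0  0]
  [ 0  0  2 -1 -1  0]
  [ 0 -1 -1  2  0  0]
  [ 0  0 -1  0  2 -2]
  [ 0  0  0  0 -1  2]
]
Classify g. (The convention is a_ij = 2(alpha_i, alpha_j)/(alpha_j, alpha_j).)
The matrix has rank 6 with 2's on the diagonal. Reading the off-diagonal entries as Dynkin edges (a single edge where a_ij = a_ji = -1; a double or triple edge where a_ij * a_ji = 2 or 3), the diagram is a chain of 6 nodes with a double edge at one end; the terminal node there is the unique short simple root (B_6). One simple-root ordering that puts it in standard form is (alpha_1, alpha_2, alpha_4, alpha_3, alpha_5, alpha_6). So the algebra is type B_6, i.e. so(13).

type B_6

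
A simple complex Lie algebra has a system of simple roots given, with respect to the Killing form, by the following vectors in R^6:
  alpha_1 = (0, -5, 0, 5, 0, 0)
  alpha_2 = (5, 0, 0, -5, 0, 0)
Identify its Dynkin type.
Compute the Cartan integers a_ij = 2(alpha_i, alpha_j)/(alpha_j, alpha_j); the resulting 2x2 Cartan matrix is
[[2, -1], [-1, 2]].
All simple roots have the same length, so the diagram is simply laced. The associated Dynkin diagram is a chain of 2 nodes with single edges (A_2), so the type is A_2 (the algebra sl(3)).

A2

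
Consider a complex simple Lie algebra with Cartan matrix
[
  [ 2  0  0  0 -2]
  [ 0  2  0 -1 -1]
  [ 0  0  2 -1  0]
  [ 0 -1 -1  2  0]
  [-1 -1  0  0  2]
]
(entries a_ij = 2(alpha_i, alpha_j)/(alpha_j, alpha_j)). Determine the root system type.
type C_5

The matrix has rank 5 with 2's on the diagonal. Reading the off-diagonal entries as Dynkin edges (a single edge where a_ij = a_ji = -1; a double or triple edge where a_ij * a_ji = 2 or 3), the diagram is a chain of 5 nodes with a double edge at one end; the terminal node there is the unique long simple root (C_5). One simple-root ordering that puts it in standard form is (alpha_3, alpha_4, alpha_2, alpha_5, alpha_1). So the algebra is type C_5, i.e. sp(10).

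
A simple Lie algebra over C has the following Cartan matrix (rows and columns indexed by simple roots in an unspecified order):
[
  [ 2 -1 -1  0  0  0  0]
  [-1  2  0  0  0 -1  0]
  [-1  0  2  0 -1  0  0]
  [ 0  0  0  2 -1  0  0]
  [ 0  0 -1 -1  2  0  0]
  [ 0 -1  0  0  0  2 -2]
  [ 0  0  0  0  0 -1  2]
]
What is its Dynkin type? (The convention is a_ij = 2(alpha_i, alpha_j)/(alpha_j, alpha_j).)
The matrix has rank 7 with 2's on the diagonal. Reading the off-diagonal entries as Dynkin edges (a single edge where a_ij = a_ji = -1; a double or triple edge where a_ij * a_ji = 2 or 3), the diagram is a chain of 7 nodes with a double edge at one end; the terminal node there is the unique short simple root (B_7). One simple-root ordering that puts it in standard form is (alpha_4, alpha_5, alpha_3, alpha_1, alpha_2, alpha_6, alpha_7). So the algebra is type B_7, i.e. so(15).

type B_7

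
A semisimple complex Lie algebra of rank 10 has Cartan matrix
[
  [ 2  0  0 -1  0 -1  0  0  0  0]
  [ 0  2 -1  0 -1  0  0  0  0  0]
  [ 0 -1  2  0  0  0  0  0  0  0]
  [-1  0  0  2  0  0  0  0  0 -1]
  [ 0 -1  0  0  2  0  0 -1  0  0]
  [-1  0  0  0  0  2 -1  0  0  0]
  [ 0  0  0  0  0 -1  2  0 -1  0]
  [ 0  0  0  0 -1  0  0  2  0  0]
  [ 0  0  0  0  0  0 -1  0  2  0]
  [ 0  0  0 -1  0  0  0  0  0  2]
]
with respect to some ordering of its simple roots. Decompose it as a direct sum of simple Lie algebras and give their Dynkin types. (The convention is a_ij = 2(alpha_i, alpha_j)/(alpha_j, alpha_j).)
The diagram associated to this matrix has two connected components: the simple roots {alpha_2, alpha_3, alpha_5, alpha_8} form a chain of 4 nodes with single edges (A_4), and {alpha_1, alpha_4, alpha_6, alpha_7, alpha_9, alpha_10} form a chain of 6 nodes with single edges (A_6). A semisimple Lie algebra decomposes uniquely as the direct sum of simple ideals, one per connected component of its Dynkin diagram, so g ≅ A_4 ⊕ A_6 (dimension 24 + 48 = 72).

A4 ⊕ A6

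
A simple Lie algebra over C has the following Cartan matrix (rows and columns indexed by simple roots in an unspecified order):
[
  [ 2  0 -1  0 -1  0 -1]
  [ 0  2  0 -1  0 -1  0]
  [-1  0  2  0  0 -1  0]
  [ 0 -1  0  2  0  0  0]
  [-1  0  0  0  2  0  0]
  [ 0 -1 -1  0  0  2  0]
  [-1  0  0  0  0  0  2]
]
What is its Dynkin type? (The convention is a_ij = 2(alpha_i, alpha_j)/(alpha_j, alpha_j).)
The matrix has rank 7 with 2's on the diagonal. Reading the off-diagonal entries as Dynkin edges (a single edge where a_ij = a_ji = -1; a double or triple edge where a_ij * a_ji = 2 or 3), the diagram is a chain of 5 nodes with a fork of two nodes at one end (D_7). One simple-root ordering that puts it in standard form is (alpha_4, alpha_2, alpha_6, alpha_3, alpha_1, alpha_7, alpha_5). So the algebra is type D_7, i.e. so(14).

D7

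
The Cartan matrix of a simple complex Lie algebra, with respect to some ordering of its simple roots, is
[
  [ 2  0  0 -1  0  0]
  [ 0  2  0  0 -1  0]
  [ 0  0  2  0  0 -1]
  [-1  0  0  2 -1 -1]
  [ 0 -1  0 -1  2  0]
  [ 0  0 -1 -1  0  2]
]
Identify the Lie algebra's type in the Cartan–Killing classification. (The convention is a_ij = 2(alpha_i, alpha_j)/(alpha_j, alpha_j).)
E_6

The matrix has rank 6 with 2's on the diagonal. Reading the off-diagonal entries as Dynkin edges (a single edge where a_ij = a_ji = -1; a double or triple edge where a_ij * a_ji = 2 or 3), the diagram is a chain of 5 nodes with one extra node attached to the third node from one end (E_6). One simple-root ordering that puts it in standard form is (alpha_2, alpha_1, alpha_5, alpha_4, alpha_6, alpha_3). So the algebra is type E_6.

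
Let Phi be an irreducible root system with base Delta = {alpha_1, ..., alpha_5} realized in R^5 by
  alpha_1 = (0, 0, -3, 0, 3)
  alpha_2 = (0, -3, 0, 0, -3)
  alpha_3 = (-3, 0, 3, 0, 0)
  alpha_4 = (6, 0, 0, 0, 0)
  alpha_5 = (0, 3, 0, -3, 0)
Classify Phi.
Compute the Cartan integers a_ij = 2(alpha_i, alpha_j)/(alpha_j, alpha_j); the resulting 5x5 Cartan matrix is
[[2, -1, -1, 0, 0], [-1, 2, 0, 0, -1], [-1, 0, 2, -1, 0], [0, 0, -2, 2, 0], [0, -1, 0, 0, 2]].
The roots have two lengths (squared-length ratio 2:1); the short ones are alpha_{1,2,3,5}. The associated Dynkin diagram is a chain of 5 nodes with a double edge at one end; the terminal node there is the unique long simple root (C_5), so the type is C_5 (the algebra sp(10)).

C5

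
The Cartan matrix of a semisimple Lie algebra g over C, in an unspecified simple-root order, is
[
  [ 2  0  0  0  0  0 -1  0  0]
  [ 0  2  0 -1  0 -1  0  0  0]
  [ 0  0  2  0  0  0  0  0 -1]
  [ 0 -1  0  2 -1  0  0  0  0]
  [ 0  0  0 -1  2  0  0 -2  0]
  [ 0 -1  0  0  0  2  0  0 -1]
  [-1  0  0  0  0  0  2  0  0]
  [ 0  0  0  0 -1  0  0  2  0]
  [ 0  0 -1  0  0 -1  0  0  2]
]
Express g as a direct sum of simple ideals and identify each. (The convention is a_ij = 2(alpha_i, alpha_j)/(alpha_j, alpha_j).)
A2 + B7

The diagram associated to this matrix has two connected components: the simple roots {alpha_1, alpha_7} form a chain of 2 nodes with single edges (A_2), and {alpha_2, alpha_3, alpha_4, alpha_5, alpha_6, alpha_8, alpha_9} form a chain of 7 nodes with a double edge at one end; the terminal node there is the unique short simple root (B_7). A semisimple Lie algebra decomposes uniquely as the direct sum of simple ideals, one per connected component of its Dynkin diagram, so g ≅ A_2 ⊕ B_7 (dimension 8 + 105 = 113).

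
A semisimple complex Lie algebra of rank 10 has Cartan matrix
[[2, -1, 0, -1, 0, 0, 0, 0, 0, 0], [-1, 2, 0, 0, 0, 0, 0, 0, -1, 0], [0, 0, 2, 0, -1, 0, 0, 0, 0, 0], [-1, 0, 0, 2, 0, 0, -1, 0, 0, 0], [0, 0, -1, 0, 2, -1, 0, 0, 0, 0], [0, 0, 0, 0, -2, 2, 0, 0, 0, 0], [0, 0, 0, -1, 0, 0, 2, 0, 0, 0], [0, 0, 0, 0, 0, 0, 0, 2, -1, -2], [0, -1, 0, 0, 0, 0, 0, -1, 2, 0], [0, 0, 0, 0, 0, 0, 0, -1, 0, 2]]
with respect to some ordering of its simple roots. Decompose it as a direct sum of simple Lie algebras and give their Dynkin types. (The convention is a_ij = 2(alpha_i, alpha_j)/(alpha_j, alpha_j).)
The diagram associated to this matrix has two connected components: the simple roots {alpha_1, alpha_2, alpha_4, alpha_7, alpha_8, alpha_9, alpha_10} form a chain of 7 nodes with a double edge at one end; the terminal node there is the unique short simple root (B_7), and {alpha_3, alpha_5, alpha_6} form a chain of 3 nodes with a double edge at one end; the terminal node there is the unique long simple root (C_3). A semisimple Lie algebra decomposes uniquely as the direct sum of simple ideals, one per connected component of its Dynkin diagram, so g ≅ B_7 ⊕ C_3 (dimension 105 + 21 = 126).

B_7 + C_3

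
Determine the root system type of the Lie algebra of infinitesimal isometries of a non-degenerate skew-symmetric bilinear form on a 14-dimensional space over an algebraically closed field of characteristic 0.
This is sp(14), which has dimension 14(14+1)/2 = 105 and rank 14/2 = 7. In the classification of classical Lie algebras, the symplectic algebra sp(2n) has type C_n; here n = 7, so the Dynkin diagram is a chain of 7 nodes with a double edge at one end; the terminal node there is the unique long simple root (C_7). Hence the type is C_7.

C_7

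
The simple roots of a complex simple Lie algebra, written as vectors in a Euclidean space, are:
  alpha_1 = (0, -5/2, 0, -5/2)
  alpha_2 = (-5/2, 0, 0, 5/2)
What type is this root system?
A_2 (sl(3))

Compute the Cartan integers a_ij = 2(alpha_i, alpha_j)/(alpha_j, alpha_j); the resulting 2x2 Cartan matrix is
[[2, -1], [-1, 2]].
All simple roots have the same length, so the diagram is simply laced. The associated Dynkin diagram is a chain of 2 nodes with single edges (A_2), so the type is A_2 (the algebra sl(3)).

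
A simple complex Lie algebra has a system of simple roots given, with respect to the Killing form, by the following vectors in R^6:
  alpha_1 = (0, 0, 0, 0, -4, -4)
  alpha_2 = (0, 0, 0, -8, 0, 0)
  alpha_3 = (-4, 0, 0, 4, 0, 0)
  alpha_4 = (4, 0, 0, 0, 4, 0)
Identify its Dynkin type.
type C_4

Compute the Cartan integers a_ij = 2(alpha_i, alpha_j)/(alpha_j, alpha_j); the resulting 4x4 Cartan matrix is
[[2, 0, 0, -1], [0, 2, -2, 0], [0, -1, 2, -1], [-1, 0, -1, 2]].
The roots have two lengths (squared-length ratio 2:1); the short ones are alpha_{1,3,4}. The associated Dynkin diagram is a chain of 4 nodes with a double edge at one end; the terminal node there is the unique long simple root (C_4), so the type is C_4 (the algebra sp(8)).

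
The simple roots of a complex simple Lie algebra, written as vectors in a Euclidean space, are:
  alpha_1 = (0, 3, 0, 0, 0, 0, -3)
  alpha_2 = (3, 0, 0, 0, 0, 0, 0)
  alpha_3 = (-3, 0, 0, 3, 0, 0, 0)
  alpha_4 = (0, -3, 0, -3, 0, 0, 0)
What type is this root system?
Compute the Cartan integers a_ij = 2(alpha_i, alpha_j)/(alpha_j, alpha_j); the resulting 4x4 Cartan matrix is
[[2, 0, 0, -1], [0, 2, -1, 0], [0, -2, 2, -1], [-1, 0, -1, 2]].
The roots have two lengths (squared-length ratio 2:1); the short ones are alpha_{2}. The associated Dynkin diagram is a chain of 4 nodes with a double edge at one end; the terminal node there is the unique short simple root (B_4), so the type is B_4 (the algebra so(9)).

B_4 (so(9))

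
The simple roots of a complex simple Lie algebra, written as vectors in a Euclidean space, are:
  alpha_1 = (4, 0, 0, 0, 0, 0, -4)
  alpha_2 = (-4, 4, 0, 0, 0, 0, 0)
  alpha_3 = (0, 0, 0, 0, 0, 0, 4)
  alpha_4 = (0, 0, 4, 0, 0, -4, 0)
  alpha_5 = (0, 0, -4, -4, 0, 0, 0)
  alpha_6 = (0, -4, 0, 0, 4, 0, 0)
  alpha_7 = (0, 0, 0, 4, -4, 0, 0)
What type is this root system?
B_7 (so(15))

Compute the Cartan integers a_ij = 2(alpha_i, alpha_j)/(alpha_j, alpha_j); the resulting 7x7 Cartan matrix is
[[2, -1, -2, 0, 0, 0, 0], [-1, 2, 0, 0, 0, -1, 0], [-1, 0, 2, 0, 0, 0, 0], [0, 0, 0, 2, -1, 0, 0], [0, 0, 0, -1, 2, 0, -1], [0, -1, 0, 0, 0, 2, -1], [0, 0, 0, 0, -1, -1, 2]].
The roots have two lengths (squared-length ratio 2:1); the short ones are alpha_{3}. The associated Dynkin diagram is a chain of 7 nodes with a double edge at one end; the terminal node there is the unique short simple root (B_7), so the type is B_7 (the algebra so(15)).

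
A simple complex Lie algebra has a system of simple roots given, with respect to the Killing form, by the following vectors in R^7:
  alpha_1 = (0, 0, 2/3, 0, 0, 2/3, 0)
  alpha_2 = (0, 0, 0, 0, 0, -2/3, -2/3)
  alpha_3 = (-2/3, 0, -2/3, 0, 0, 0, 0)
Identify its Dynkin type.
Compute the Cartan integers a_ij = 2(alpha_i, alpha_j)/(alpha_j, alpha_j); the resulting 3x3 Cartan matrix is
[[2, -1, -1], [-1, 2, 0], [-1, 0, 2]].
All simple roots have the same length, so the diagram is simply laced. The associated Dynkin diagram is a chain of 3 nodes with single edges (A_3), so the type is A_3 (the algebra sl(4)).

A_3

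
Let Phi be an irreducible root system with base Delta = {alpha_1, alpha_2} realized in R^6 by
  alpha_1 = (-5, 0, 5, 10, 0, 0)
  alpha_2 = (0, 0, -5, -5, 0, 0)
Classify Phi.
Compute the Cartan integers a_ij = 2(alpha_i, alpha_j)/(alpha_j, alpha_j); the resulting 2x2 Cartan matrix is
[[2, -3], [-1, 2]].
The roots have two lengths (squared-length ratio 3:1); the short ones are alpha_{2}. The associated Dynkin diagram is two nodes joined by a triple edge (G_2), so the type is G_2.

G_2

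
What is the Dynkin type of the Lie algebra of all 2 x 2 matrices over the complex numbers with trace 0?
A_1

This is sl(2), which has dimension 2^2 - 1 = 3 and rank 2 - 1 = 1 (a Cartan subalgebra is the diagonal traceless matrices). In the classification of classical Lie algebras, the special linear algebra sl(n+1) has type A_n; here n = 1, so the Dynkin diagram is a chain of 1 nodes with single edges (A_1). Hence the type is A_1.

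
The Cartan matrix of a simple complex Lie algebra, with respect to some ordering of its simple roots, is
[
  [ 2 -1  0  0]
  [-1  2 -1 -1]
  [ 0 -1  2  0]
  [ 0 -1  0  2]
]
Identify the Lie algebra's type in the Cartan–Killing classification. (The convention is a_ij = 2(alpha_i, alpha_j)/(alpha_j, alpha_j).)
The matrix has rank 4 with 2's on the diagonal. Reading the off-diagonal entries as Dynkin edges (a single edge where a_ij = a_ji = -1; a double or triple edge where a_ij * a_ji = 2 or 3), the diagram is a chain of 2 nodes with a fork of two nodes at one end (D_4). One simple-root ordering that puts it in standard form is (alpha_1, alpha_2, alpha_4, alpha_3). So the algebra is type D_4, i.e. so(8).

D_4 (so(8))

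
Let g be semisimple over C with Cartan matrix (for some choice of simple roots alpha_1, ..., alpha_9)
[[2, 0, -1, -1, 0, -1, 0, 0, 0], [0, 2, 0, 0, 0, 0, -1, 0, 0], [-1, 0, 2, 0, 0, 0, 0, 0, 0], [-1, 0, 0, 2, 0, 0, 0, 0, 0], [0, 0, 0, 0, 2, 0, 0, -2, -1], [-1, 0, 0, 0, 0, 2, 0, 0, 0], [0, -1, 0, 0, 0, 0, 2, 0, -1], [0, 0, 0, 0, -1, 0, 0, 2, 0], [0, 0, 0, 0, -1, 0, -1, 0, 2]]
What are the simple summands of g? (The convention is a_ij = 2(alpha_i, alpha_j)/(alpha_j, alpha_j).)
The diagram associated to this matrix has two connected components: the simple roots {alpha_2, alpha_5, alpha_7, alpha_8, alpha_9} form a chain of 5 nodes with a double edge at one end; the terminal node there is the unique short simple root (B_5), and {alpha_1, alpha_3, alpha_4, alpha_6} form a chain of 2 nodes with a fork of two nodes at one end (D_4). A semisimple Lie algebra decomposes uniquely as the direct sum of simple ideals, one per connected component of its Dynkin diagram, so g ≅ B_5 ⊕ D_4 (dimension 55 + 28 = 83).

B_5 ⊕ D_4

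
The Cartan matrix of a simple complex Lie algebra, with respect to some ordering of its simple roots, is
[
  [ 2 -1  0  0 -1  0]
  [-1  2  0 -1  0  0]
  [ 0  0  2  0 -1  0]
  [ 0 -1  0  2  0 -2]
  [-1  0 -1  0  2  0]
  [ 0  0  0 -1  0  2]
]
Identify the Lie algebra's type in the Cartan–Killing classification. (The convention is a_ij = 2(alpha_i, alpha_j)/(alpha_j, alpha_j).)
The matrix has rank 6 with 2's on the diagonal. Reading the off-diagonal entries as Dynkin edges (a single edge where a_ij = a_ji = -1; a double or triple edge where a_ij * a_ji = 2 or 3), the diagram is a chain of 6 nodes with a double edge at one end; the terminal node there is the unique short simple root (B_6). One simple-root ordering that puts it in standard form is (alpha_3, alpha_5, alpha_1, alpha_2, alpha_4, alpha_6). So the algebra is type B_6, i.e. so(13).

B_6 (so(13))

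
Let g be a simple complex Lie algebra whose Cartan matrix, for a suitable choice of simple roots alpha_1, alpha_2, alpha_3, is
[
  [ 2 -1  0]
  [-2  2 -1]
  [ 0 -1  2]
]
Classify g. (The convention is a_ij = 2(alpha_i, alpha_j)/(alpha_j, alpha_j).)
The matrix has rank 3 with 2's on the diagonal. Reading the off-diagonal entries as Dynkin edges (a single edge where a_ij = a_ji = -1; a double or triple edge where a_ij * a_ji = 2 or 3), the diagram is a chain of 3 nodes with a double edge at one end; the terminal node there is the unique short simple root (B_3). One simple-root ordering that puts it in standard form is (alpha_3, alpha_2, alpha_1). So the algebra is type B_3, i.e. so(7).

B_3 (so(7))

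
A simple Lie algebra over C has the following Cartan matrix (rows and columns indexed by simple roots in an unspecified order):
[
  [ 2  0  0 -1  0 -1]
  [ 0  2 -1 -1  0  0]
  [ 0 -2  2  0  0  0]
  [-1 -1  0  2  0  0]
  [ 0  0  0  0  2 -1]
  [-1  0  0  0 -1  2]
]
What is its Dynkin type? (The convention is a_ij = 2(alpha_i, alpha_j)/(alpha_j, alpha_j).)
C_6 (sp(12))

The matrix has rank 6 with 2's on the diagonal. Reading the off-diagonal entries as Dynkin edges (a single edge where a_ij = a_ji = -1; a double or triple edge where a_ij * a_ji = 2 or 3), the diagram is a chain of 6 nodes with a double edge at one end; the terminal node there is the unique long simple root (C_6). One simple-root ordering that puts it in standard form is (alpha_5, alpha_6, alpha_1, alpha_4, alpha_2, alpha_3). So the algebra is type C_6, i.e. sp(12).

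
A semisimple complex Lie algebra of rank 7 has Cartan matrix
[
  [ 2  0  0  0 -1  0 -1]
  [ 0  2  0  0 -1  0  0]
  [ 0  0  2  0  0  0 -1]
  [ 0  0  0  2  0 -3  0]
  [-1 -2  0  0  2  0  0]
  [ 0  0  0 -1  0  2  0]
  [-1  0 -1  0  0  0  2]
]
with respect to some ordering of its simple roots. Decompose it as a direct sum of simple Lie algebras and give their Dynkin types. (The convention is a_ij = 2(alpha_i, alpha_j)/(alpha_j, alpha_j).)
type B_5 ⊕ type G_2

The diagram associated to this matrix has two connected components: the simple roots {alpha_1, alpha_2, alpha_3, alpha_5, alpha_7} form a chain of 5 nodes with a double edge at one end; the terminal node there is the unique short simple root (B_5), and {alpha_4, alpha_6} form two nodes joined by a triple edge (G_2). A semisimple Lie algebra decomposes uniquely as the direct sum of simple ideals, one per connected component of its Dynkin diagram, so g ≅ B_5 ⊕ G_2 (dimension 55 + 14 = 69).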